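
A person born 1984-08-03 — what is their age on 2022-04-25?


Birth: 1984-08-03
Reference: 2022-04-25
Year difference: 2022 - 1984 = 38
Birthday not yet reached in 2022, subtract 1

37 years old


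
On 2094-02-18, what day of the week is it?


Date: February 18, 2094
Anchor: Jan 1, 2094. With p = 2094 - 1 = 2093: (p + p//4 - p//100 + p//400) mod 7 = (2093 + 523 - 20 + 5) mod 7 = 2601 mod 7 = 4 -> Friday (Mon=0 ... Sun=6)
Days before February (Jan): 31; offset = 31 + 18 - 1 = 48
Weekday index = (4 + 48) mod 7 = 3

Day of the week: Thursday


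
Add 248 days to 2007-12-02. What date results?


Start: 2007-12-02, add 248 days
December 2007 has 31 days: 31 - 2 = 29 days to December 31 -> 219 left
January 2008 has 31 days -> 188 left
February 2008 has 29 days -> 159 left
March 2008 has 31 days -> 128 left
April 2008 has 30 days -> 98 left
May 2008 has 31 days -> 67 left
June 2008 has 30 days -> 37 left
July 2008 has 31 days -> 6 left
August 2008: 6 <= 31 -> lands on August 6

Result: 2008-08-06


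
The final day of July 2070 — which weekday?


July 2070 has 31 days
Anchor: Jan 1, 2070. With p = 2070 - 1 = 2069: (p + p//4 - p//100 + p//400) mod 7 = (2069 + 517 - 20 + 5) mod 7 = 2571 mod 7 = 2 -> Wednesday (Mon=0 ... Sun=6)
Days before July (Jan-Jun): 181; July 1 index = (2 + 181) mod 7 = 1 -> Tuesday
Last day offset: 31 - 1 = 30 days
Weekday index = (1 + 30) mod 7 = 3

Thursday, July 31


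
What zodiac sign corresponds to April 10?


Date: April 10
Conventional tropical zodiac dates: Aries from March 21 onward; Taurus starts April 20
April 10 falls within the Aries range

Aries


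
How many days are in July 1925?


July 1925

31 days


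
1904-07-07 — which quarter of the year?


Month: July (month 7)
Q1: Jan-Mar, Q2: Apr-Jun, Q3: Jul-Sep, Q4: Oct-Dec

Q3


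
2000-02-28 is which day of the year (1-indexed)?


Date: February 28, 2000
Days in months 1 through 1: 31
Plus 28 days in February

Day of year: 59


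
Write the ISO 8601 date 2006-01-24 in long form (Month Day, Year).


ISO 2006-01-24 parses as year=2006, month=01, day=24
Month 1 -> January

January 24, 2006


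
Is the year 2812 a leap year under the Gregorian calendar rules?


Gregorian leap year rule: divisible by 4, but not by 100, unless also by 400.
2812 is divisible by 4 but not 100 -> leap year

Yes


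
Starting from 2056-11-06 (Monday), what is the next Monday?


Current: Monday
Target: Monday
Days ahead: 7

Next Monday: 2056-11-13


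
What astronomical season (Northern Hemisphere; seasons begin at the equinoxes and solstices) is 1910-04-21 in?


Date: April 21
Astronomical Spring (approx.; exact equinox/solstice day varies by year): March 20 to June 20
April 21 falls within the Spring window

Spring


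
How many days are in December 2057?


December 2057

31 days


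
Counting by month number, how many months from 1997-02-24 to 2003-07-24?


From February 1997 to July 2003
6 years * 12 = 72 months, plus 5 months = 77

77 months


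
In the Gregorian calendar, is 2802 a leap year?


Gregorian leap year rule: divisible by 4, but not by 100, unless also by 400.
2802 is not divisible by 4 -> not a leap year

No


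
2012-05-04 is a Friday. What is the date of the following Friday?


Current: Friday
Target: Friday
Days ahead: 7

Next Friday: 2012-05-11


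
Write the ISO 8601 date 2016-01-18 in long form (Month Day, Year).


ISO 2016-01-18 parses as year=2016, month=01, day=18
Month 1 -> January

January 18, 2016


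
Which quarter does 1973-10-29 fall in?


Month: October (month 10)
Q1: Jan-Mar, Q2: Apr-Jun, Q3: Jul-Sep, Q4: Oct-Dec

Q4


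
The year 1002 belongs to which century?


Century = (year - 1) // 100 + 1
= (1002 - 1) // 100 + 1
= 1001 // 100 + 1
= 10 + 1

11th century


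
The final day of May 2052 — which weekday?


May 2052 has 31 days
Anchor: Jan 1, 2052. With p = 2052 - 1 = 2051: (p + p//4 - p//100 + p//400) mod 7 = (2051 + 512 - 20 + 5) mod 7 = 2548 mod 7 = 0 -> Monday (Mon=0 ... Sun=6)
Days before May (Jan-Apr): 121; May 1 index = (0 + 121) mod 7 = 2 -> Wednesday
Last day offset: 31 - 1 = 30 days
Weekday index = (2 + 30) mod 7 = 4

Friday, May 31


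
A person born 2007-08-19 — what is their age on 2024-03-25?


Birth: 2007-08-19
Reference: 2024-03-25
Year difference: 2024 - 2007 = 17
Birthday not yet reached in 2024, subtract 1

16 years old


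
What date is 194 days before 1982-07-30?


Start: 1982-07-30, subtract 194 days
Back 30 days from July 30 reaches June 30, 1982 -> 164 left
June 1982 has 30 days -> back to May 31, 1982 -> 134 left
May 1982 has 31 days -> back to April 30, 1982 -> 103 left
April 1982 has 30 days -> back to March 31, 1982 -> 73 left
March 1982 has 31 days -> back to February 28, 1982 -> 42 left
February 1982 has 28 days -> back to January 31, 1982 -> 14 left
January 1982: 31 - 14 = 17 -> lands on January 17

Result: 1982-01-17


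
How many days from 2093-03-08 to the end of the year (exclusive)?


Day of year: 67 of 365
Remaining = 365 - 67

298 days


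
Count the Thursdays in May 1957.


May 1957 has 31 days
Anchor: Jan 1, 1957. With p = 1957 - 1 = 1956: (p + p//4 - p//100 + p//400) mod 7 = (1956 + 489 - 19 + 4) mod 7 = 2430 mod 7 = 1 -> Tuesday (Mon=0 ... Sun=6)
Days before May (Jan-Apr): 120; May 1 index = (1 + 120) mod 7 = 2 -> Wednesday
First Thursday is May 2
Thursdays: 2, 9, 16, 23, 30

5 Thursdays


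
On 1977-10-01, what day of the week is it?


Date: October 1, 1977
Anchor: Jan 1, 1977. With p = 1977 - 1 = 1976: (p + p//4 - p//100 + p//400) mod 7 = (1976 + 494 - 19 + 4) mod 7 = 2455 mod 7 = 5 -> Saturday (Mon=0 ... Sun=6)
Days before October (Jan-Sep): 273; offset = 273 + 1 - 1 = 273
Weekday index = (5 + 273) mod 7 = 5

Day of the week: Saturday


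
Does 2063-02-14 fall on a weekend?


Anchor: Jan 1, 2063. With p = 2063 - 1 = 2062: (p + p//4 - p//100 + p//400) mod 7 = (2062 + 515 - 20 + 5) mod 7 = 2562 mod 7 = 0 -> Monday (Mon=0 ... Sun=6)
Day of year: 45; offset = 44
Weekday index = (0 + 44) mod 7 = 2 -> Wednesday
Weekend days: Saturday, Sunday

No


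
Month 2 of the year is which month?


Month 2 of 12

February


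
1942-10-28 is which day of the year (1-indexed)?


Date: October 28, 1942
Days in months 1 through 9: 273
Plus 28 days in October

Day of year: 301


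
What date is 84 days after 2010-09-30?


Start: 2010-09-30, add 84 days
September 30 is the last day of September 2010 -> 84 left
October 2010 has 31 days -> 53 left
November 2010 has 30 days -> 23 left
December 2010: 23 <= 31 -> lands on December 23

Result: 2010-12-23


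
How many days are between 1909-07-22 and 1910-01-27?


From 1909-07-22 to 1910-01-27
1909-07-22: days before July = 31 + 28 + 31 + 30 + 31 + 30 = 181 (1909 is not a leap year); day of year = 181 + 22 = 203
1910-01-27: day of year = 27
Rest of 1909: 365 - 203 = 162
Total = 162 + 27 = 189

189 days


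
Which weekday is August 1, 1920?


Target: August 1, 1920
Anchor: Jan 1, 1920. With p = 1920 - 1 = 1919: (p + p//4 - p//100 + p//400) mod 7 = (1919 + 479 - 19 + 4) mod 7 = 2383 mod 7 = 3 -> Thursday (Mon=0 ... Sun=6)
Days before August (Jan-Jul): 213 days
Weekday index = (3 + 213) mod 7 = 6

Sunday


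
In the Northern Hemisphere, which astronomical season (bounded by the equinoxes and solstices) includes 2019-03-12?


Date: March 12
Astronomical Winter (approx.; exact equinox/solstice day varies by year): December 21 to March 19
March 12 falls within the Winter window

Winter


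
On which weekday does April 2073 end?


April 2073 has 30 days
Anchor: Jan 1, 2073. With p = 2073 - 1 = 2072: (p + p//4 - p//100 + p//400) mod 7 = (2072 + 518 - 20 + 5) mod 7 = 2575 mod 7 = 6 -> Sunday (Mon=0 ... Sun=6)
Days before April (Jan-Mar): 90; April 1 index = (6 + 90) mod 7 = 5 -> Saturday
Last day offset: 30 - 1 = 29 days
Weekday index = (5 + 29) mod 7 = 6

Sunday, April 30


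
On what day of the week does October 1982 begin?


Target: October 1, 1982
Anchor: Jan 1, 1982. With p = 1982 - 1 = 1981: (p + p//4 - p//100 + p//400) mod 7 = (1981 + 495 - 19 + 4) mod 7 = 2461 mod 7 = 4 -> Friday (Mon=0 ... Sun=6)
Days before October (Jan-Sep): 273 days
Weekday index = (4 + 273) mod 7 = 4

Friday


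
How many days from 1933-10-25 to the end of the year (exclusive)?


Day of year: 298 of 365
Remaining = 365 - 298

67 days


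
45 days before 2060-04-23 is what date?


Start: 2060-04-23, subtract 45 days
Back 23 days from April 23 reaches March 31, 2060 -> 22 left
March 2060: 31 - 22 = 9 -> lands on March 9

Result: 2060-03-09


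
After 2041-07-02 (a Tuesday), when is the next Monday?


Current: Tuesday
Target: Monday
Days ahead: 6

Next Monday: 2041-07-08


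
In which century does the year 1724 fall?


Century = (year - 1) // 100 + 1
= (1724 - 1) // 100 + 1
= 1723 // 100 + 1
= 17 + 1

18th century


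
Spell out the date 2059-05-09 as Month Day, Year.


ISO 2059-05-09 parses as year=2059, month=05, day=09
Month 5 -> May

May 9, 2059


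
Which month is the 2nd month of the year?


Month 2 of 12

February


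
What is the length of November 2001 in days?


November 2001

30 days


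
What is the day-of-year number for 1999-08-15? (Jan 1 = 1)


Date: August 15, 1999
Days in months 1 through 7: 212
Plus 15 days in August

Day of year: 227


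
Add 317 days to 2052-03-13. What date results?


Start: 2052-03-13, add 317 days
March 2052 has 31 days: 31 - 13 = 18 days to March 31 -> 299 left
April 2052 has 30 days -> 269 left
May 2052 has 31 days -> 238 left
June 2052 has 30 days -> 208 left
July 2052 has 31 days -> 177 left
August 2052 has 31 days -> 146 left
September 2052 has 30 days -> 116 left
October 2052 has 31 days -> 85 left
November 2052 has 30 days -> 55 left
December 2052 has 31 days -> 24 left
January 2053: 24 <= 31 -> lands on January 24

Result: 2053-01-24


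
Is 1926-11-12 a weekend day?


Anchor: Jan 1, 1926. With p = 1926 - 1 = 1925: (p + p//4 - p//100 + p//400) mod 7 = (1925 + 481 - 19 + 4) mod 7 = 2391 mod 7 = 4 -> Friday (Mon=0 ... Sun=6)
Day of year: 316; offset = 315
Weekday index = (4 + 315) mod 7 = 4 -> Friday
Weekend days: Saturday, Sunday

No


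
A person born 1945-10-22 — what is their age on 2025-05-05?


Birth: 1945-10-22
Reference: 2025-05-05
Year difference: 2025 - 1945 = 80
Birthday not yet reached in 2025, subtract 1

79 years old


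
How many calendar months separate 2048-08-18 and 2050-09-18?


From August 2048 to September 2050
2 years * 12 = 24 months, plus 1 month = 25

25 months


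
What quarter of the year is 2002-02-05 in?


Month: February (month 2)
Q1: Jan-Mar, Q2: Apr-Jun, Q3: Jul-Sep, Q4: Oct-Dec

Q1


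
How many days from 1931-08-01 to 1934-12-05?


From 1931-08-01 to 1934-12-05
1931-08-01: days before August = 31 + 28 + 31 + 30 + 31 + 30 + 31 = 212 (1931 is not a leap year); day of year = 212 + 1 = 213
1934-12-05: days before December = 31 + 28 + 31 + 30 + 31 + 30 + 31 + 31 + 30 + 31 + 30 = 334 (1934 is not a leap year); day of year = 334 + 5 = 339
Rest of 1931: 365 - 213 = 152
Full years 1932 (366), 1933 (365): 731
Total = 152 + 731 + 339 = 1222

1222 days


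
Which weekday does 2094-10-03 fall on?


Date: October 3, 2094
Anchor: Jan 1, 2094. With p = 2094 - 1 = 2093: (p + p//4 - p//100 + p//400) mod 7 = (2093 + 523 - 20 + 5) mod 7 = 2601 mod 7 = 4 -> Friday (Mon=0 ... Sun=6)
Days before October (Jan-Sep): 273; offset = 273 + 3 - 1 = 275
Weekday index = (4 + 275) mod 7 = 6

Day of the week: Sunday


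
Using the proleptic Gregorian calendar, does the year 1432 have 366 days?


Gregorian leap year rule: divisible by 4, but not by 100, unless also by 400.
1432 is divisible by 4 but not 100 -> leap year

Yes


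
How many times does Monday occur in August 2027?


August 2027 has 31 days
Anchor: Jan 1, 2027. With p = 2027 - 1 = 2026: (p + p//4 - p//100 + p//400) mod 7 = (2026 + 506 - 20 + 5) mod 7 = 2517 mod 7 = 4 -> Friday (Mon=0 ... Sun=6)
Days before August (Jan-Jul): 212; August 1 index = (4 + 212) mod 7 = 6 -> Sunday
First Monday is August 2
Mondays: 2, 9, 16, 23, 30

5 Mondays


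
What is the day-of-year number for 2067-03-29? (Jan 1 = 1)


Date: March 29, 2067
Days in months 1 through 2: 59
Plus 29 days in March

Day of year: 88


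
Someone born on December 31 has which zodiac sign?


Date: December 31
Conventional tropical zodiac dates: Capricorn from December 22 onward; Aquarius starts January 20
December 31 falls within the Capricorn range

Capricorn


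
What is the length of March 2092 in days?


March 2092

31 days


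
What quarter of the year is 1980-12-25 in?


Month: December (month 12)
Q1: Jan-Mar, Q2: Apr-Jun, Q3: Jul-Sep, Q4: Oct-Dec

Q4


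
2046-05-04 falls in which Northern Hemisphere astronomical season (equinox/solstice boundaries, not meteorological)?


Date: May 4
Astronomical Spring (approx.; exact equinox/solstice day varies by year): March 20 to June 20
May 4 falls within the Spring window

Spring


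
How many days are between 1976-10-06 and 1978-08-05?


From 1976-10-06 to 1978-08-05
1976-10-06: days before October = 31 + 29 + 31 + 30 + 31 + 30 + 31 + 31 + 30 = 274 (1976 is a leap year); day of year = 274 + 6 = 280
1978-08-05: days before August = 31 + 28 + 31 + 30 + 31 + 30 + 31 = 212 (1978 is not a leap year); day of year = 212 + 5 = 217
Rest of 1976: 366 - 280 = 86
Full years 1977 (365): 365
Total = 86 + 365 + 217 = 668

668 days


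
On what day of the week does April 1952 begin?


Target: April 1, 1952
Anchor: Jan 1, 1952. With p = 1952 - 1 = 1951: (p + p//4 - p//100 + p//400) mod 7 = (1951 + 487 - 19 + 4) mod 7 = 2423 mod 7 = 1 -> Tuesday (Mon=0 ... Sun=6)
Days before April (Jan-Mar): 91 days
Weekday index = (1 + 91) mod 7 = 1

Tuesday


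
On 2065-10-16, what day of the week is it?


Date: October 16, 2065
Anchor: Jan 1, 2065. With p = 2065 - 1 = 2064: (p + p//4 - p//100 + p//400) mod 7 = (2064 + 516 - 20 + 5) mod 7 = 2565 mod 7 = 3 -> Thursday (Mon=0 ... Sun=6)
Days before October (Jan-Sep): 273; offset = 273 + 16 - 1 = 288
Weekday index = (3 + 288) mod 7 = 4

Day of the week: Friday


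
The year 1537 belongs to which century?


Century = (year - 1) // 100 + 1
= (1537 - 1) // 100 + 1
= 1536 // 100 + 1
= 15 + 1

16th century


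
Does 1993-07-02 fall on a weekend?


Anchor: Jan 1, 1993. With p = 1993 - 1 = 1992: (p + p//4 - p//100 + p//400) mod 7 = (1992 + 498 - 19 + 4) mod 7 = 2475 mod 7 = 4 -> Friday (Mon=0 ... Sun=6)
Day of year: 183; offset = 182
Weekday index = (4 + 182) mod 7 = 4 -> Friday
Weekend days: Saturday, Sunday

No


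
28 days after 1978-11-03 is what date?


Start: 1978-11-03, add 28 days
November 1978 has 30 days: 30 - 3 = 27 days to November 30 -> 1 left
December 1978: 1 <= 31 -> lands on December 1

Result: 1978-12-01


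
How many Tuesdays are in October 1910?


October 1910 has 31 days
Anchor: Jan 1, 1910. With p = 1910 - 1 = 1909: (p + p//4 - p//100 + p//400) mod 7 = (1909 + 477 - 19 + 4) mod 7 = 2371 mod 7 = 5 -> Saturday (Mon=0 ... Sun=6)
Days before October (Jan-Sep): 273; October 1 index = (5 + 273) mod 7 = 5 -> Saturday
First Tuesday is October 4
Tuesdays: 4, 11, 18, 25

4 Tuesdays


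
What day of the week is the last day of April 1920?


April 1920 has 30 days
Anchor: Jan 1, 1920. With p = 1920 - 1 = 1919: (p + p//4 - p//100 + p//400) mod 7 = (1919 + 479 - 19 + 4) mod 7 = 2383 mod 7 = 3 -> Thursday (Mon=0 ... Sun=6)
Days before April (Jan-Mar): 91; April 1 index = (3 + 91) mod 7 = 3 -> Thursday
Last day offset: 30 - 1 = 29 days
Weekday index = (3 + 29) mod 7 = 4

Friday, April 30


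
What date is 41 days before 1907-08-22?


Start: 1907-08-22, subtract 41 days
Back 22 days from August 22 reaches July 31, 1907 -> 19 left
July 1907: 31 - 19 = 12 -> lands on July 12

Result: 1907-07-12


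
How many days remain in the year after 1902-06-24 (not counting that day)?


Day of year: 175 of 365
Remaining = 365 - 175

190 days


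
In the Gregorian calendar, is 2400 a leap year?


Gregorian leap year rule: divisible by 4, but not by 100, unless also by 400.
2400 is divisible by 400 -> leap year

Yes


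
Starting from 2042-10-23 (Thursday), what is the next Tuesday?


Current: Thursday
Target: Tuesday
Days ahead: 5

Next Tuesday: 2042-10-28


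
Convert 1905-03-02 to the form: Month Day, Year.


ISO 1905-03-02 parses as year=1905, month=03, day=02
Month 3 -> March

March 2, 1905


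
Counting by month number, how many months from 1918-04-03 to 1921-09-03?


From April 1918 to September 1921
3 years * 12 = 36 months, plus 5 months = 41

41 months


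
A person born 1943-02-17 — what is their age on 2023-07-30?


Birth: 1943-02-17
Reference: 2023-07-30
Year difference: 2023 - 1943 = 80

80 years old


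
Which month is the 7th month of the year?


Month 7 of 12

July


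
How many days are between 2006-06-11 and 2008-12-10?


From 2006-06-11 to 2008-12-10
2006-06-11: days before June = 31 + 28 + 31 + 30 + 31 = 151 (2006 is not a leap year); day of year = 151 + 11 = 162
2008-12-10: days before December = 31 + 29 + 31 + 30 + 31 + 30 + 31 + 31 + 30 + 31 + 30 = 335 (2008 is a leap year); day of year = 335 + 10 = 345
Rest of 2006: 365 - 162 = 203
Full years 2007 (365): 365
Total = 203 + 365 + 345 = 913

913 days


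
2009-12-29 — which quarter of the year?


Month: December (month 12)
Q1: Jan-Mar, Q2: Apr-Jun, Q3: Jul-Sep, Q4: Oct-Dec

Q4


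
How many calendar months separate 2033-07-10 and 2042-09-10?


From July 2033 to September 2042
9 years * 12 = 108 months, plus 2 months = 110

110 months


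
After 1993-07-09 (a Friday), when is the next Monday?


Current: Friday
Target: Monday
Days ahead: 3

Next Monday: 1993-07-12


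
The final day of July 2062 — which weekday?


July 2062 has 31 days
Anchor: Jan 1, 2062. With p = 2062 - 1 = 2061: (p + p//4 - p//100 + p//400) mod 7 = (2061 + 515 - 20 + 5) mod 7 = 2561 mod 7 = 6 -> Sunday (Mon=0 ... Sun=6)
Days before July (Jan-Jun): 181; July 1 index = (6 + 181) mod 7 = 5 -> Saturday
Last day offset: 31 - 1 = 30 days
Weekday index = (5 + 30) mod 7 = 0

Monday, July 31


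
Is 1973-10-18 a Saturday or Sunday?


Anchor: Jan 1, 1973. With p = 1973 - 1 = 1972: (p + p//4 - p//100 + p//400) mod 7 = (1972 + 493 - 19 + 4) mod 7 = 2450 mod 7 = 0 -> Monday (Mon=0 ... Sun=6)
Day of year: 291; offset = 290
Weekday index = (0 + 290) mod 7 = 3 -> Thursday
Weekend days: Saturday, Sunday

No


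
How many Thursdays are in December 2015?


December 2015 has 31 days
Anchor: Jan 1, 2015. With p = 2015 - 1 = 2014: (p + p//4 - p//100 + p//400) mod 7 = (2014 + 503 - 20 + 5) mod 7 = 2502 mod 7 = 3 -> Thursday (Mon=0 ... Sun=6)
Days before December (Jan-Nov): 334; December 1 index = (3 + 334) mod 7 = 1 -> Tuesday
First Thursday is December 3
Thursdays: 3, 10, 17, 24, 31

5 Thursdays


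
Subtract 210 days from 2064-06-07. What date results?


Start: 2064-06-07, subtract 210 days
Back 7 days from June 7 reaches May 31, 2064 -> 203 left
May 2064 has 31 days -> back to April 30, 2064 -> 172 left
April 2064 has 30 days -> back to March 31, 2064 -> 142 left
March 2064 has 31 days -> back to February 29, 2064 -> 111 left
February 2064 has 29 days -> back to January 31, 2064 -> 82 left
January 2064 has 31 days -> back to December 31, 2063 -> 51 left
December 2063 has 31 days -> back to November 30, 2063 -> 20 left
November 2063: 30 - 20 = 10 -> lands on November 10

Result: 2063-11-10


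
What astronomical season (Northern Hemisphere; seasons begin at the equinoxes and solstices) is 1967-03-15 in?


Date: March 15
Astronomical Winter (approx.; exact equinox/solstice day varies by year): December 21 to March 19
March 15 falls within the Winter window

Winter


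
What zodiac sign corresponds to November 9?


Date: November 9
Conventional tropical zodiac dates: Scorpio from October 23 onward; Sagittarius starts November 22
November 9 falls within the Scorpio range

Scorpio


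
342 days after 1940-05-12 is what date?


Start: 1940-05-12, add 342 days
May 1940 has 31 days: 31 - 12 = 19 days to May 31 -> 323 left
June 1940 has 30 days -> 293 left
July 1940 has 31 days -> 262 left
August 1940 has 31 days -> 231 left
September 1940 has 30 days -> 201 left
October 1940 has 31 days -> 170 left
November 1940 has 30 days -> 140 left
December 1940 has 31 days -> 109 left
January 1941 has 31 days -> 78 left
February 1941 has 28 days -> 50 left
March 1941 has 31 days -> 19 left
April 1941: 19 <= 30 -> lands on April 19

Result: 1941-04-19


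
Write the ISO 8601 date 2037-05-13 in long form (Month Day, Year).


ISO 2037-05-13 parses as year=2037, month=05, day=13
Month 5 -> May

May 13, 2037


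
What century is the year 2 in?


Century = (year - 1) // 100 + 1
= (2 - 1) // 100 + 1
= 1 // 100 + 1
= 0 + 1

1st century


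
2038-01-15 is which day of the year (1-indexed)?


Date: January 15, 2038
No months before January
Plus 15 days in January

Day of year: 15


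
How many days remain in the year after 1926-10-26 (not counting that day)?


Day of year: 299 of 365
Remaining = 365 - 299

66 days


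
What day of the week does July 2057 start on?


Target: July 1, 2057
Anchor: Jan 1, 2057. With p = 2057 - 1 = 2056: (p + p//4 - p//100 + p//400) mod 7 = (2056 + 514 - 20 + 5) mod 7 = 2555 mod 7 = 0 -> Monday (Mon=0 ... Sun=6)
Days before July (Jan-Jun): 181 days
Weekday index = (0 + 181) mod 7 = 6

Sunday


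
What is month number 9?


Month 9 of 12

September


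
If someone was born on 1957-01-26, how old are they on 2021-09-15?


Birth: 1957-01-26
Reference: 2021-09-15
Year difference: 2021 - 1957 = 64

64 years old


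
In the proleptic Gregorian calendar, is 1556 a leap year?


Gregorian leap year rule: divisible by 4, but not by 100, unless also by 400.
1556 is divisible by 4 but not 100 -> leap year

Yes


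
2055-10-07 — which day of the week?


Date: October 7, 2055
Anchor: Jan 1, 2055. With p = 2055 - 1 = 2054: (p + p//4 - p//100 + p//400) mod 7 = (2054 + 513 - 20 + 5) mod 7 = 2552 mod 7 = 4 -> Friday (Mon=0 ... Sun=6)
Days before October (Jan-Sep): 273; offset = 273 + 7 - 1 = 279
Weekday index = (4 + 279) mod 7 = 3

Day of the week: Thursday


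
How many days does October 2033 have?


October 2033

31 days


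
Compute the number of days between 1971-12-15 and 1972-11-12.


From 1971-12-15 to 1972-11-12
1971-12-15: days before December = 31 + 28 + 31 + 30 + 31 + 30 + 31 + 31 + 30 + 31 + 30 = 334 (1971 is not a leap year); day of year = 334 + 15 = 349
1972-11-12: days before November = 31 + 29 + 31 + 30 + 31 + 30 + 31 + 31 + 30 + 31 = 305 (1972 is a leap year); day of year = 305 + 12 = 317
Rest of 1971: 365 - 349 = 16
Total = 16 + 317 = 333

333 days


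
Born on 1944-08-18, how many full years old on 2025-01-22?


Birth: 1944-08-18
Reference: 2025-01-22
Year difference: 2025 - 1944 = 81
Birthday not yet reached in 2025, subtract 1

80 years old


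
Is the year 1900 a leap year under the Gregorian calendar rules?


Gregorian leap year rule: divisible by 4, but not by 100, unless also by 400.
1900 is divisible by 100 but not 400 -> not a leap year

No


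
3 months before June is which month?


June is month 6
6 - 3 = 3

March


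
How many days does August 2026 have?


August 2026

31 days


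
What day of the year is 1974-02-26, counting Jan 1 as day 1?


Date: February 26, 1974
Days in months 1 through 1: 31
Plus 26 days in February

Day of year: 57


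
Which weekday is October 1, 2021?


Target: October 1, 2021
Anchor: Jan 1, 2021. With p = 2021 - 1 = 2020: (p + p//4 - p//100 + p//400) mod 7 = (2020 + 505 - 20 + 5) mod 7 = 2510 mod 7 = 4 -> Friday (Mon=0 ... Sun=6)
Days before October (Jan-Sep): 273 days
Weekday index = (4 + 273) mod 7 = 4

Friday


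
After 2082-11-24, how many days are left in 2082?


Day of year: 328 of 365
Remaining = 365 - 328

37 days


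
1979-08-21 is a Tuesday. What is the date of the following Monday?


Current: Tuesday
Target: Monday
Days ahead: 6

Next Monday: 1979-08-27


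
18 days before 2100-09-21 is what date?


Start: 2100-09-21, subtract 18 days
21 - 18 = 3 stays within September 2100

Result: 2100-09-03


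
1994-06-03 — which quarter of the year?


Month: June (month 6)
Q1: Jan-Mar, Q2: Apr-Jun, Q3: Jul-Sep, Q4: Oct-Dec

Q2


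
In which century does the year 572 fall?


Century = (year - 1) // 100 + 1
= (572 - 1) // 100 + 1
= 571 // 100 + 1
= 5 + 1

6th century


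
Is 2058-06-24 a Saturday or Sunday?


Anchor: Jan 1, 2058. With p = 2058 - 1 = 2057: (p + p//4 - p//100 + p//400) mod 7 = (2057 + 514 - 20 + 5) mod 7 = 2556 mod 7 = 1 -> Tuesday (Mon=0 ... Sun=6)
Day of year: 175; offset = 174
Weekday index = (1 + 174) mod 7 = 0 -> Monday
Weekend days: Saturday, Sunday

No


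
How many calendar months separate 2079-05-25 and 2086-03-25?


From May 2079 to March 2086
7 years * 12 = 84 months, minus 2 months = 82

82 months


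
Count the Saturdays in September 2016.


September 2016 has 30 days
Anchor: Jan 1, 2016. With p = 2016 - 1 = 2015: (p + p//4 - p//100 + p//400) mod 7 = (2015 + 503 - 20 + 5) mod 7 = 2503 mod 7 = 4 -> Friday (Mon=0 ... Sun=6)
Days before September (Jan-Aug): 244; September 1 index = (4 + 244) mod 7 = 3 -> Thursday
First Saturday is September 3
Saturdays: 3, 10, 17, 24

4 Saturdays


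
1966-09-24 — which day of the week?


Date: September 24, 1966
Anchor: Jan 1, 1966. With p = 1966 - 1 = 1965: (p + p//4 - p//100 + p//400) mod 7 = (1965 + 491 - 19 + 4) mod 7 = 2441 mod 7 = 5 -> Saturday (Mon=0 ... Sun=6)
Days before September (Jan-Aug): 243; offset = 243 + 24 - 1 = 266
Weekday index = (5 + 266) mod 7 = 5

Day of the week: Saturday


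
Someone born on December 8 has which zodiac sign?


Date: December 8
Conventional tropical zodiac dates: Sagittarius from November 22 onward; Capricorn starts December 22
December 8 falls within the Sagittarius range

Sagittarius


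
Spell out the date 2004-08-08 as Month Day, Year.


ISO 2004-08-08 parses as year=2004, month=08, day=08
Month 8 -> August

August 8, 2004


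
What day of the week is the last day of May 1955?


May 1955 has 31 days
Anchor: Jan 1, 1955. With p = 1955 - 1 = 1954: (p + p//4 - p//100 + p//400) mod 7 = (1954 + 488 - 19 + 4) mod 7 = 2427 mod 7 = 5 -> Saturday (Mon=0 ... Sun=6)
Days before May (Jan-Apr): 120; May 1 index = (5 + 120) mod 7 = 6 -> Sunday
Last day offset: 31 - 1 = 30 days
Weekday index = (6 + 30) mod 7 = 1

Tuesday, May 31


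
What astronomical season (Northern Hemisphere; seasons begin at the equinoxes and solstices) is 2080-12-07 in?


Date: December 7
Astronomical Autumn (approx.; exact equinox/solstice day varies by year): September 22 to December 20
December 7 falls within the Autumn window

Autumn


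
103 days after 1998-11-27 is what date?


Start: 1998-11-27, add 103 days
November 1998 has 30 days: 30 - 27 = 3 days to November 30 -> 100 left
December 1998 has 31 days -> 69 left
January 1999 has 31 days -> 38 left
February 1999 has 28 days -> 10 left
March 1999: 10 <= 31 -> lands on March 10

Result: 1999-03-10


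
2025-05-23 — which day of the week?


Date: May 23, 2025
Anchor: Jan 1, 2025. With p = 2025 - 1 = 2024: (p + p//4 - p//100 + p//400) mod 7 = (2024 + 506 - 20 + 5) mod 7 = 2515 mod 7 = 2 -> Wednesday (Mon=0 ... Sun=6)
Days before May (Jan-Apr): 120; offset = 120 + 23 - 1 = 142
Weekday index = (2 + 142) mod 7 = 4

Day of the week: Friday


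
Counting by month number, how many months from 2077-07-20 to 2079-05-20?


From July 2077 to May 2079
2 years * 12 = 24 months, minus 2 months = 22

22 months


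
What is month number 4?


Month 4 of 12

April


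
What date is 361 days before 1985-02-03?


Start: 1985-02-03, subtract 361 days
Back 3 days from February 3 reaches January 31, 1985 -> 358 left
January 1985 has 31 days -> back to December 31, 1984 -> 327 left
December 1984 has 31 days -> back to November 30, 1984 -> 296 left
November 1984 has 30 days -> back to October 31, 1984 -> 266 left
October 1984 has 31 days -> back to September 30, 1984 -> 235 left
September 1984 has 30 days -> back to August 31, 1984 -> 205 left
August 1984 has 31 days -> back to July 31, 1984 -> 174 left
July 1984 has 31 days -> back to June 30, 1984 -> 143 left
June 1984 has 30 days -> back to May 31, 1984 -> 113 left
May 1984 has 31 days -> back to April 30, 1984 -> 82 left
April 1984 has 30 days -> back to March 31, 1984 -> 52 left
March 1984 has 31 days -> back to February 29, 1984 -> 21 left
February 1984: 29 - 21 = 8 -> lands on February 8

Result: 1984-02-08


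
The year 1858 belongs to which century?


Century = (year - 1) // 100 + 1
= (1858 - 1) // 100 + 1
= 1857 // 100 + 1
= 18 + 1

19th century


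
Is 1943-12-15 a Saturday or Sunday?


Anchor: Jan 1, 1943. With p = 1943 - 1 = 1942: (p + p//4 - p//100 + p//400) mod 7 = (1942 + 485 - 19 + 4) mod 7 = 2412 mod 7 = 4 -> Friday (Mon=0 ... Sun=6)
Day of year: 349; offset = 348
Weekday index = (4 + 348) mod 7 = 2 -> Wednesday
Weekend days: Saturday, Sunday

No


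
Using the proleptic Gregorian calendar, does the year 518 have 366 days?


Gregorian leap year rule: divisible by 4, but not by 100, unless also by 400.
518 is not divisible by 4 -> not a leap year

No


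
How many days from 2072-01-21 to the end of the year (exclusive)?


Day of year: 21 of 366
Remaining = 366 - 21

345 days


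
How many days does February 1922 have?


February 1922 (leap year: no)

28 days


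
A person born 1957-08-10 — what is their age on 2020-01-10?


Birth: 1957-08-10
Reference: 2020-01-10
Year difference: 2020 - 1957 = 63
Birthday not yet reached in 2020, subtract 1

62 years old


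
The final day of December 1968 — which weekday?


December 1968 has 31 days
Anchor: Jan 1, 1968. With p = 1968 - 1 = 1967: (p + p//4 - p//100 + p//400) mod 7 = (1967 + 491 - 19 + 4) mod 7 = 2443 mod 7 = 0 -> Monday (Mon=0 ... Sun=6)
Days before December (Jan-Nov): 335; December 1 index = (0 + 335) mod 7 = 6 -> Sunday
Last day offset: 31 - 1 = 30 days
Weekday index = (6 + 30) mod 7 = 1

Tuesday, December 31


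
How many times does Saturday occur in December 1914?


December 1914 has 31 days
Anchor: Jan 1, 1914. With p = 1914 - 1 = 1913: (p + p//4 - p//100 + p//400) mod 7 = (1913 + 478 - 19 + 4) mod 7 = 2376 mod 7 = 3 -> Thursday (Mon=0 ... Sun=6)
Days before December (Jan-Nov): 334; December 1 index = (3 + 334) mod 7 = 1 -> Tuesday
First Saturday is December 5
Saturdays: 5, 12, 19, 26

4 Saturdays


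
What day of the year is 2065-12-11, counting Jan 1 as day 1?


Date: December 11, 2065
Days in months 1 through 11: 334
Plus 11 days in December

Day of year: 345


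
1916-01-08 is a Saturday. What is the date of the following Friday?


Current: Saturday
Target: Friday
Days ahead: 6

Next Friday: 1916-01-14


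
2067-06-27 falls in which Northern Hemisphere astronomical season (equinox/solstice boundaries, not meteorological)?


Date: June 27
Astronomical Summer (approx.; exact equinox/solstice day varies by year): June 21 to September 21
June 27 falls within the Summer window

Summer


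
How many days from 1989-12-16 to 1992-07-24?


From 1989-12-16 to 1992-07-24
1989-12-16: days before December = 31 + 28 + 31 + 30 + 31 + 30 + 31 + 31 + 30 + 31 + 30 = 334 (1989 is not a leap year); day of year = 334 + 16 = 350
1992-07-24: days before July = 31 + 29 + 31 + 30 + 31 + 30 = 182 (1992 is a leap year); day of year = 182 + 24 = 206
Rest of 1989: 365 - 350 = 15
Full years 1990 (365), 1991 (365): 730
Total = 15 + 730 + 206 = 951

951 days


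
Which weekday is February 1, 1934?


Target: February 1, 1934
Anchor: Jan 1, 1934. With p = 1934 - 1 = 1933: (p + p//4 - p//100 + p//400) mod 7 = (1933 + 483 - 19 + 4) mod 7 = 2401 mod 7 = 0 -> Monday (Mon=0 ... Sun=6)
Days before February (Jan): 31 days
Weekday index = (0 + 31) mod 7 = 3

Thursday


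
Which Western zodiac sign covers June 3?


Date: June 3
Conventional tropical zodiac dates: Gemini from May 21 onward; Cancer starts June 21
June 3 falls within the Gemini range

Gemini


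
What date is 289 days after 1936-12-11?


Start: 1936-12-11, add 289 days
December 1936 has 31 days: 31 - 11 = 20 days to December 31 -> 269 left
January 1937 has 31 days -> 238 left
February 1937 has 28 days -> 210 left
March 1937 has 31 days -> 179 left
April 1937 has 30 days -> 149 left
May 1937 has 31 days -> 118 left
June 1937 has 30 days -> 88 left
July 1937 has 31 days -> 57 left
August 1937 has 31 days -> 26 left
September 1937: 26 <= 30 -> lands on September 26

Result: 1937-09-26


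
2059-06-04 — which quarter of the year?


Month: June (month 6)
Q1: Jan-Mar, Q2: Apr-Jun, Q3: Jul-Sep, Q4: Oct-Dec

Q2


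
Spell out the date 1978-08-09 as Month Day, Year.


ISO 1978-08-09 parses as year=1978, month=08, day=09
Month 8 -> August

August 9, 1978


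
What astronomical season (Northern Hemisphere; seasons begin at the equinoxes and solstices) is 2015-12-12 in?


Date: December 12
Astronomical Autumn (approx.; exact equinox/solstice day varies by year): September 22 to December 20
December 12 falls within the Autumn window

Autumn


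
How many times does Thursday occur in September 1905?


September 1905 has 30 days
Anchor: Jan 1, 1905. With p = 1905 - 1 = 1904: (p + p//4 - p//100 + p//400) mod 7 = (1904 + 476 - 19 + 4) mod 7 = 2365 mod 7 = 6 -> Sunday (Mon=0 ... Sun=6)
Days before September (Jan-Aug): 243; September 1 index = (6 + 243) mod 7 = 4 -> Friday
First Thursday is September 7
Thursdays: 7, 14, 21, 28

4 Thursdays


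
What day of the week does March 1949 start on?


Target: March 1, 1949
Anchor: Jan 1, 1949. With p = 1949 - 1 = 1948: (p + p//4 - p//100 + p//400) mod 7 = (1948 + 487 - 19 + 4) mod 7 = 2420 mod 7 = 5 -> Saturday (Mon=0 ... Sun=6)
Days before March (Jan-Feb): 59 days
Weekday index = (5 + 59) mod 7 = 1

Tuesday


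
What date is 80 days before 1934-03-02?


Start: 1934-03-02, subtract 80 days
Back 2 days from March 2 reaches February 28, 1934 -> 78 left
February 1934 has 28 days -> back to January 31, 1934 -> 50 left
January 1934 has 31 days -> back to December 31, 1933 -> 19 left
December 1933: 31 - 19 = 12 -> lands on December 12

Result: 1933-12-12


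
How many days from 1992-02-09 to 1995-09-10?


From 1992-02-09 to 1995-09-10
1992-02-09: days before February = 31; day of year = 31 + 9 = 40
1995-09-10: days before September = 31 + 28 + 31 + 30 + 31 + 30 + 31 + 31 = 243 (1995 is not a leap year); day of year = 243 + 10 = 253
Rest of 1992: 366 - 40 = 326
Full years 1993 (365), 1994 (365): 730
Total = 326 + 730 + 253 = 1309

1309 days


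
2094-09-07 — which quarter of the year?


Month: September (month 9)
Q1: Jan-Mar, Q2: Apr-Jun, Q3: Jul-Sep, Q4: Oct-Dec

Q3


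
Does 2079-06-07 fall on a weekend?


Anchor: Jan 1, 2079. With p = 2079 - 1 = 2078: (p + p//4 - p//100 + p//400) mod 7 = (2078 + 519 - 20 + 5) mod 7 = 2582 mod 7 = 6 -> Sunday (Mon=0 ... Sun=6)
Day of year: 158; offset = 157
Weekday index = (6 + 157) mod 7 = 2 -> Wednesday
Weekend days: Saturday, Sunday

No


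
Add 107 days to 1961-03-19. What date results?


Start: 1961-03-19, add 107 days
March 1961 has 31 days: 31 - 19 = 12 days to March 31 -> 95 left
April 1961 has 30 days -> 65 left
May 1961 has 31 days -> 34 left
June 1961 has 30 days -> 4 left
July 1961: 4 <= 31 -> lands on July 4

Result: 1961-07-04


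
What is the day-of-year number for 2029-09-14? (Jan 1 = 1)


Date: September 14, 2029
Days in months 1 through 8: 243
Plus 14 days in September

Day of year: 257


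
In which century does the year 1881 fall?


Century = (year - 1) // 100 + 1
= (1881 - 1) // 100 + 1
= 1880 // 100 + 1
= 18 + 1

19th century


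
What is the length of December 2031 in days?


December 2031

31 days


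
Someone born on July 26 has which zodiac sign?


Date: July 26
Conventional tropical zodiac dates: Leo from July 23 onward; Virgo starts August 23
July 26 falls within the Leo range

Leo


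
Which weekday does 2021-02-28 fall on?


Date: February 28, 2021
Anchor: Jan 1, 2021. With p = 2021 - 1 = 2020: (p + p//4 - p//100 + p//400) mod 7 = (2020 + 505 - 20 + 5) mod 7 = 2510 mod 7 = 4 -> Friday (Mon=0 ... Sun=6)
Days before February (Jan): 31; offset = 31 + 28 - 1 = 58
Weekday index = (4 + 58) mod 7 = 6

Day of the week: Sunday


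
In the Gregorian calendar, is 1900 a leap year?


Gregorian leap year rule: divisible by 4, but not by 100, unless also by 400.
1900 is divisible by 100 but not 400 -> not a leap year

No


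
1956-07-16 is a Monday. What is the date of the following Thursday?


Current: Monday
Target: Thursday
Days ahead: 3

Next Thursday: 1956-07-19


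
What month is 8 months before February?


February is month 2
2 - 8 = -6; wrap: -6 + 12 = 6

June


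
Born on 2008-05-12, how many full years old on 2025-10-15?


Birth: 2008-05-12
Reference: 2025-10-15
Year difference: 2025 - 2008 = 17

17 years old


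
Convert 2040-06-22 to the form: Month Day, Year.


ISO 2040-06-22 parses as year=2040, month=06, day=22
Month 6 -> June

June 22, 2040


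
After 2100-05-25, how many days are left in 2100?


Day of year: 145 of 365
Remaining = 365 - 145

220 days


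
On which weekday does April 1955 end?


April 1955 has 30 days
Anchor: Jan 1, 1955. With p = 1955 - 1 = 1954: (p + p//4 - p//100 + p//400) mod 7 = (1954 + 488 - 19 + 4) mod 7 = 2427 mod 7 = 5 -> Saturday (Mon=0 ... Sun=6)
Days before April (Jan-Mar): 90; April 1 index = (5 + 90) mod 7 = 4 -> Friday
Last day offset: 30 - 1 = 29 days
Weekday index = (4 + 29) mod 7 = 5

Saturday, April 30


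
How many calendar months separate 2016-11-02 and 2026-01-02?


From November 2016 to January 2026
10 years * 12 = 120 months, minus 10 months = 110

110 months


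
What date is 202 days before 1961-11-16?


Start: 1961-11-16, subtract 202 days
Back 16 days from November 16 reaches October 31, 1961 -> 186 left
October 1961 has 31 days -> back to September 30, 1961 -> 155 left
September 1961 has 30 days -> back to August 31, 1961 -> 125 left
August 1961 has 31 days -> back to July 31, 1961 -> 94 left
July 1961 has 31 days -> back to June 30, 1961 -> 63 left
June 1961 has 30 days -> back to May 31, 1961 -> 33 left
May 1961 has 31 days -> back to April 30, 1961 -> 2 left
April 1961: 30 - 2 = 28 -> lands on April 28

Result: 1961-04-28


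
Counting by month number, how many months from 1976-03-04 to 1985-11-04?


From March 1976 to November 1985
9 years * 12 = 108 months, plus 8 months = 116

116 months


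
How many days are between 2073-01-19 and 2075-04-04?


From 2073-01-19 to 2075-04-04
2073-01-19: day of year = 19
2075-04-04: days before April = 31 + 28 + 31 = 90 (2075 is not a leap year); day of year = 90 + 4 = 94
Rest of 2073: 365 - 19 = 346
Full years 2074 (365): 365
Total = 346 + 365 + 94 = 805

805 days


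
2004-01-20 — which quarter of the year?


Month: January (month 1)
Q1: Jan-Mar, Q2: Apr-Jun, Q3: Jul-Sep, Q4: Oct-Dec

Q1


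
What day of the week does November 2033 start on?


Target: November 1, 2033
Anchor: Jan 1, 2033. With p = 2033 - 1 = 2032: (p + p//4 - p//100 + p//400) mod 7 = (2032 + 508 - 20 + 5) mod 7 = 2525 mod 7 = 5 -> Saturday (Mon=0 ... Sun=6)
Days before November (Jan-Oct): 304 days
Weekday index = (5 + 304) mod 7 = 1

Tuesday


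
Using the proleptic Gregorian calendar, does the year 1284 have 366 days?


Gregorian leap year rule: divisible by 4, but not by 100, unless also by 400.
1284 is divisible by 4 but not 100 -> leap year

Yes
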